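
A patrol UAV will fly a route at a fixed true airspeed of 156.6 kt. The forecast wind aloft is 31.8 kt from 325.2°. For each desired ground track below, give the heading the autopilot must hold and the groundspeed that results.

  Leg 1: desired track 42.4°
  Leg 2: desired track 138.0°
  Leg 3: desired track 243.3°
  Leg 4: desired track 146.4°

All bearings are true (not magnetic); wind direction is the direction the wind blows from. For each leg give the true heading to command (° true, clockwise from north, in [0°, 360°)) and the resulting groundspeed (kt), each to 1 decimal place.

Leg 1: desired track 42.4°; wind correction -11.4° → command heading 31.0°, groundspeed 146.5 kt
Leg 2: desired track 138.0°; wind correction -1.5° → command heading 136.5°, groundspeed 188.1 kt
Leg 3: desired track 243.3°; wind correction +11.6° → command heading 254.9°, groundspeed 148.9 kt
Leg 4: desired track 146.4°; wind correction +0.2° → command heading 146.6°, groundspeed 188.4 kt

Leg 1: heading=31.0°, groundspeed=146.5 kt
Leg 2: heading=136.5°, groundspeed=188.1 kt
Leg 3: heading=254.9°, groundspeed=148.9 kt
Leg 4: heading=146.6°, groundspeed=188.4 kt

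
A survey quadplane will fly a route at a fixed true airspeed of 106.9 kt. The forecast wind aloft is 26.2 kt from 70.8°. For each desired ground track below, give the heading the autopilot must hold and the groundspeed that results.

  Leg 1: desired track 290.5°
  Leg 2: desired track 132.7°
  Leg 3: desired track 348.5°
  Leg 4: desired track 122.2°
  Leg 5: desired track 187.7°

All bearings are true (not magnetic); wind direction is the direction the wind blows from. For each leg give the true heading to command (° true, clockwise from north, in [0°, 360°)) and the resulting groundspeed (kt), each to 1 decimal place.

Leg 1: desired track 290.5°; wind correction +9.0° → command heading 299.5°, groundspeed 125.7 kt
Leg 2: desired track 132.7°; wind correction -12.5° → command heading 120.2°, groundspeed 92.0 kt
Leg 3: desired track 348.5°; wind correction +14.1° → command heading 2.6°, groundspeed 100.2 kt
Leg 4: desired track 122.2°; wind correction -11.0° → command heading 111.2°, groundspeed 88.6 kt
Leg 5: desired track 187.7°; wind correction -12.6° → command heading 175.1°, groundspeed 116.2 kt

Leg 1: heading=299.5°, groundspeed=125.7 kt
Leg 2: heading=120.2°, groundspeed=92.0 kt
Leg 3: heading=2.6°, groundspeed=100.2 kt
Leg 4: heading=111.2°, groundspeed=88.6 kt
Leg 5: heading=175.1°, groundspeed=116.2 kt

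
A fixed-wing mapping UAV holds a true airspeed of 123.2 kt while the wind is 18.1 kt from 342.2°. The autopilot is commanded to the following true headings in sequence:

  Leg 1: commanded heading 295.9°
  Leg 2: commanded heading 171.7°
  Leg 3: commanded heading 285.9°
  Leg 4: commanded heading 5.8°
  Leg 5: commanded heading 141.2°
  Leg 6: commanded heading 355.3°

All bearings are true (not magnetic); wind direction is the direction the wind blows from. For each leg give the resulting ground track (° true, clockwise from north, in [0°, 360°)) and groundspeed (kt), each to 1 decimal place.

Leg 1: heading 295.9°; drift -6.7° → track 289.2°, groundspeed 111.5 kt
Leg 2: heading 171.7°; drift -1.2° → track 170.5°, groundspeed 141.1 kt
Leg 3: heading 285.9°; drift -7.6° → track 278.3°, groundspeed 114.2 kt
Leg 4: heading 5.8°; drift +3.9° → track 9.7°, groundspeed 106.9 kt
Leg 5: heading 141.2°; drift +2.7° → track 143.9°, groundspeed 140.2 kt
Leg 6: heading 355.3°; drift +2.2° → track 357.5°, groundspeed 105.7 kt

Leg 1: track=289.2°, groundspeed=111.5 kt
Leg 2: track=170.5°, groundspeed=141.1 kt
Leg 3: track=278.3°, groundspeed=114.2 kt
Leg 4: track=9.7°, groundspeed=106.9 kt
Leg 5: track=143.9°, groundspeed=140.2 kt
Leg 6: track=357.5°, groundspeed=105.7 kt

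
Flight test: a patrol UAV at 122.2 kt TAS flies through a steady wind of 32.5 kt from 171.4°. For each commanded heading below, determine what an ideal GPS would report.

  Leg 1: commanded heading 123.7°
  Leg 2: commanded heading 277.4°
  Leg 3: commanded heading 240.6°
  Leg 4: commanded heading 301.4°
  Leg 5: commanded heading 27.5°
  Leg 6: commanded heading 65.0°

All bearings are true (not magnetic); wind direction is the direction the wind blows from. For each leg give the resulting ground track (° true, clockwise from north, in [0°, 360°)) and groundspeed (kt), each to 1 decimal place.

Leg 1: heading 123.7°; drift -13.5° → track 110.2°, groundspeed 103.2 kt
Leg 2: heading 277.4°; drift +13.4° → track 290.8°, groundspeed 134.8 kt
Leg 3: heading 240.6°; drift +15.4° → track 256.0°, groundspeed 114.8 kt
Leg 4: heading 301.4°; drift +9.9° → track 311.3°, groundspeed 145.2 kt
Leg 5: heading 27.5°; drift -7.3° → track 20.2°, groundspeed 149.7 kt
Leg 6: heading 65.0°; drift -13.4° → track 51.6°, groundspeed 135.0 kt

Leg 1: track=110.2°, groundspeed=103.2 kt
Leg 2: track=290.8°, groundspeed=134.8 kt
Leg 3: track=256.0°, groundspeed=114.8 kt
Leg 4: track=311.3°, groundspeed=145.2 kt
Leg 5: track=20.2°, groundspeed=149.7 kt
Leg 6: track=51.6°, groundspeed=135.0 kt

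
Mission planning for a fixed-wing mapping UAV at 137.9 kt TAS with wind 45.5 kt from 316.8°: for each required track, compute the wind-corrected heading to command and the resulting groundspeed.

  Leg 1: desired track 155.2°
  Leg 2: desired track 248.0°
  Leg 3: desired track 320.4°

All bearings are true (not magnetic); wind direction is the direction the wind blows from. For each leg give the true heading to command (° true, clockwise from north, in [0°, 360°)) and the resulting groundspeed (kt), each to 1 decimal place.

Leg 1: desired track 155.2°; wind correction +6.0° → command heading 161.2°, groundspeed 180.3 kt
Leg 2: desired track 248.0°; wind correction +17.9° → command heading 265.9°, groundspeed 114.8 kt
Leg 3: desired track 320.4°; wind correction -1.2° → command heading 319.2°, groundspeed 92.5 kt

Leg 1: heading=161.2°, groundspeed=180.3 kt
Leg 2: heading=265.9°, groundspeed=114.8 kt
Leg 3: heading=319.2°, groundspeed=92.5 kt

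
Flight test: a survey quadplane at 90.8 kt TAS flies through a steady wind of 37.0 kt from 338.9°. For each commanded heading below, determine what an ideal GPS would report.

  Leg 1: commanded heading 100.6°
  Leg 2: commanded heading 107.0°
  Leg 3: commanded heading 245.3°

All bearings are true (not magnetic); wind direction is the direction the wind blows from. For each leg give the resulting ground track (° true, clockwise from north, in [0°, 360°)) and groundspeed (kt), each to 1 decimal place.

Leg 1: track=116.5°, groundspeed=114.6 kt
Leg 2: track=121.4°, groundspeed=117.3 kt
Leg 3: track=223.7°, groundspeed=100.2 kt

Leg 1: heading 100.6°; drift +15.9° → track 116.5°, groundspeed 114.6 kt
Leg 2: heading 107.0°; drift +14.4° → track 121.4°, groundspeed 117.3 kt
Leg 3: heading 245.3°; drift -21.6° → track 223.7°, groundspeed 100.2 kt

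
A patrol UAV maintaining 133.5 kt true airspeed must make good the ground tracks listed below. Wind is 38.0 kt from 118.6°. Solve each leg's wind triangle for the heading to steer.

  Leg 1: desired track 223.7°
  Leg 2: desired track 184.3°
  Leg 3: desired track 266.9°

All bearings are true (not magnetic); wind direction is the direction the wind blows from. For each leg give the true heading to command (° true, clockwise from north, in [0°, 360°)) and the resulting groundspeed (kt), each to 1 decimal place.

Leg 1: heading=207.7°, groundspeed=138.3 kt
Leg 2: heading=169.3°, groundspeed=113.3 kt
Leg 3: heading=258.3°, groundspeed=164.3 kt

Leg 1: desired track 223.7°; wind correction -16.0° → command heading 207.7°, groundspeed 138.3 kt
Leg 2: desired track 184.3°; wind correction -15.0° → command heading 169.3°, groundspeed 113.3 kt
Leg 3: desired track 266.9°; wind correction -8.6° → command heading 258.3°, groundspeed 164.3 kt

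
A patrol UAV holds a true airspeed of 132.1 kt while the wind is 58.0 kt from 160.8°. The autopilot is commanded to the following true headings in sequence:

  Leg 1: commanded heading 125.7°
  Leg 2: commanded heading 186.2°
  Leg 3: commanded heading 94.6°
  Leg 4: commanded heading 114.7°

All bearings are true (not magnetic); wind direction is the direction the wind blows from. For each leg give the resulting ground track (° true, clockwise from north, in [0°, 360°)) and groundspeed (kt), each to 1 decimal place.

Leg 1: track=104.2°, groundspeed=91.0 kt
Leg 2: track=203.5°, groundspeed=83.5 kt
Leg 3: track=68.6°, groundspeed=121.0 kt
Leg 4: track=90.2°, groundspeed=100.9 kt

Leg 1: heading 125.7°; drift -21.5° → track 104.2°, groundspeed 91.0 kt
Leg 2: heading 186.2°; drift +17.3° → track 203.5°, groundspeed 83.5 kt
Leg 3: heading 94.6°; drift -26.0° → track 68.6°, groundspeed 121.0 kt
Leg 4: heading 114.7°; drift -24.5° → track 90.2°, groundspeed 100.9 kt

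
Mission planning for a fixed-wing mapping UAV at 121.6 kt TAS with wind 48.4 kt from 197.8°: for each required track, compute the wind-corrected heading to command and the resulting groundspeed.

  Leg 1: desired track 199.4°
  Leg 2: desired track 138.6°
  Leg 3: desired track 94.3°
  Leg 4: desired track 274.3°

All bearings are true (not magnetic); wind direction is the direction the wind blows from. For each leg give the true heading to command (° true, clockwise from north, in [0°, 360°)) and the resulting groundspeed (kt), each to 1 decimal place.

Leg 1: heading=198.8°, groundspeed=73.2 kt
Leg 2: heading=158.6°, groundspeed=89.5 kt
Leg 3: heading=117.1°, groundspeed=123.4 kt
Leg 4: heading=251.5°, groundspeed=100.8 kt

Leg 1: desired track 199.4°; wind correction -0.6° → command heading 198.8°, groundspeed 73.2 kt
Leg 2: desired track 138.6°; wind correction +20.0° → command heading 158.6°, groundspeed 89.5 kt
Leg 3: desired track 94.3°; wind correction +22.8° → command heading 117.1°, groundspeed 123.4 kt
Leg 4: desired track 274.3°; wind correction -22.8° → command heading 251.5°, groundspeed 100.8 kt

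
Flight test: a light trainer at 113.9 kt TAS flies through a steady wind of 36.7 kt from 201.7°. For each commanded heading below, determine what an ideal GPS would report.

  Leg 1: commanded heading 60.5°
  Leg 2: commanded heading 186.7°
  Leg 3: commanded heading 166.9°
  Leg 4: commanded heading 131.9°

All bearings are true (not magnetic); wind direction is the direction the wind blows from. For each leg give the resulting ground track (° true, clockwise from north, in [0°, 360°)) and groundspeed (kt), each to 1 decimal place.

Leg 1: heading 60.5°; drift -9.2° → track 51.3°, groundspeed 144.3 kt
Leg 2: heading 186.7°; drift -6.9° → track 179.8°, groundspeed 79.0 kt
Leg 3: heading 166.9°; drift -14.0° → track 152.9°, groundspeed 86.3 kt
Leg 4: heading 131.9°; drift -18.8° → track 113.1°, groundspeed 106.9 kt

Leg 1: track=51.3°, groundspeed=144.3 kt
Leg 2: track=179.8°, groundspeed=79.0 kt
Leg 3: track=152.9°, groundspeed=86.3 kt
Leg 4: track=113.1°, groundspeed=106.9 kt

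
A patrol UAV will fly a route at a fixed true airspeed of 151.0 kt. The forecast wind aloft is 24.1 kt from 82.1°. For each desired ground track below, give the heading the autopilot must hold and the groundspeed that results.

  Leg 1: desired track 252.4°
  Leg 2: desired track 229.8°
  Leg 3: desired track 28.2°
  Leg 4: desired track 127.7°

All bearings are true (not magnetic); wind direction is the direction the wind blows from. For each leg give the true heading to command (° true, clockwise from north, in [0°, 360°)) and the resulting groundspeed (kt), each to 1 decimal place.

Leg 1: desired track 252.4°; wind correction -1.5° → command heading 250.9°, groundspeed 174.7 kt
Leg 2: desired track 229.8°; wind correction -4.9° → command heading 224.9°, groundspeed 170.8 kt
Leg 3: desired track 28.2°; wind correction +7.4° → command heading 35.6°, groundspeed 135.5 kt
Leg 4: desired track 127.7°; wind correction -6.5° → command heading 121.2°, groundspeed 133.2 kt

Leg 1: heading=250.9°, groundspeed=174.7 kt
Leg 2: heading=224.9°, groundspeed=170.8 kt
Leg 3: heading=35.6°, groundspeed=135.5 kt
Leg 4: heading=121.2°, groundspeed=133.2 kt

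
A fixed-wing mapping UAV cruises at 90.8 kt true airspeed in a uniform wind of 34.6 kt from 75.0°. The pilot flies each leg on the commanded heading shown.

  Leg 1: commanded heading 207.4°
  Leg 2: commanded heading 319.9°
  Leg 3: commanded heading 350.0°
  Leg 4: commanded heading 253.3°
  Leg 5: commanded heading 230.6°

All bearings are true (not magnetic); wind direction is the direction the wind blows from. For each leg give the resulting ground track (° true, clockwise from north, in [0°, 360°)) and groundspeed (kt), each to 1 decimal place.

Leg 1: heading 207.4°; drift +12.6° → track 220.0°, groundspeed 117.0 kt
Leg 2: heading 319.9°; drift -16.5° → track 303.4°, groundspeed 110.0 kt
Leg 3: heading 350.0°; drift -21.4° → track 328.6°, groundspeed 94.3 kt
Leg 4: heading 253.3°; drift +0.5° → track 253.8°, groundspeed 125.4 kt
Leg 5: heading 230.6°; drift +6.7° → track 237.3°, groundspeed 123.1 kt

Leg 1: track=220.0°, groundspeed=117.0 kt
Leg 2: track=303.4°, groundspeed=110.0 kt
Leg 3: track=328.6°, groundspeed=94.3 kt
Leg 4: track=253.8°, groundspeed=125.4 kt
Leg 5: track=237.3°, groundspeed=123.1 kt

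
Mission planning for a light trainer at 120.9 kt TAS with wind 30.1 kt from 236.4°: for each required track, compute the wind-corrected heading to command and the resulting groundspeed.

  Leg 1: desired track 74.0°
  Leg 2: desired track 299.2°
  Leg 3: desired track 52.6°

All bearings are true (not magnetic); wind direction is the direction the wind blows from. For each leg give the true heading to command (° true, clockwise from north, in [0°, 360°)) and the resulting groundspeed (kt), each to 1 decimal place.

Leg 1: desired track 74.0°; wind correction +4.3° → command heading 78.3°, groundspeed 149.2 kt
Leg 2: desired track 299.2°; wind correction -12.8° → command heading 286.4°, groundspeed 104.1 kt
Leg 3: desired track 52.6°; wind correction -0.9° → command heading 51.7°, groundspeed 150.9 kt

Leg 1: heading=78.3°, groundspeed=149.2 kt
Leg 2: heading=286.4°, groundspeed=104.1 kt
Leg 3: heading=51.7°, groundspeed=150.9 kt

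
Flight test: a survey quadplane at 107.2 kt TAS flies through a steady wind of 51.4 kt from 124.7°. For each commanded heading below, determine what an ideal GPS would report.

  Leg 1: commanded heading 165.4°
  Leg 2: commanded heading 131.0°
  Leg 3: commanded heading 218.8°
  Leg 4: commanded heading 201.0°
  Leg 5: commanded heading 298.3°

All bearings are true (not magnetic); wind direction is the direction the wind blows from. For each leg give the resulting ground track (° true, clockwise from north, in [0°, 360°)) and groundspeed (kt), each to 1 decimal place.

Leg 1: track=191.6°, groundspeed=76.0 kt
Leg 2: track=136.7°, groundspeed=56.4 kt
Leg 3: track=243.6°, groundspeed=122.2 kt
Leg 4: track=228.7°, groundspeed=107.3 kt
Leg 5: track=300.4°, groundspeed=158.4 kt

Leg 1: heading 165.4°; drift +26.2° → track 191.6°, groundspeed 76.0 kt
Leg 2: heading 131.0°; drift +5.7° → track 136.7°, groundspeed 56.4 kt
Leg 3: heading 218.8°; drift +24.8° → track 243.6°, groundspeed 122.2 kt
Leg 4: heading 201.0°; drift +27.7° → track 228.7°, groundspeed 107.3 kt
Leg 5: heading 298.3°; drift +2.1° → track 300.4°, groundspeed 158.4 kt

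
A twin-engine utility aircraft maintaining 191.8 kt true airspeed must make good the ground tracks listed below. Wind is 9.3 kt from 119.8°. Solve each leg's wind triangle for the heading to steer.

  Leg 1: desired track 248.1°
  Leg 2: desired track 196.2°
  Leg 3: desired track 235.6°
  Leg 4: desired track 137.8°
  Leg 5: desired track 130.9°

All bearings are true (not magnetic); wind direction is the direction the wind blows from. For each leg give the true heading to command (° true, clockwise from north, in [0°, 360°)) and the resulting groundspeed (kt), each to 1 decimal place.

Leg 1: heading=245.9°, groundspeed=197.4 kt
Leg 2: heading=193.5°, groundspeed=189.4 kt
Leg 3: heading=233.1°, groundspeed=195.7 kt
Leg 4: heading=136.9°, groundspeed=182.9 kt
Leg 5: heading=130.4°, groundspeed=182.7 kt

Leg 1: desired track 248.1°; wind correction -2.2° → command heading 245.9°, groundspeed 197.4 kt
Leg 2: desired track 196.2°; wind correction -2.7° → command heading 193.5°, groundspeed 189.4 kt
Leg 3: desired track 235.6°; wind correction -2.5° → command heading 233.1°, groundspeed 195.7 kt
Leg 4: desired track 137.8°; wind correction -0.9° → command heading 136.9°, groundspeed 182.9 kt
Leg 5: desired track 130.9°; wind correction -0.5° → command heading 130.4°, groundspeed 182.7 kt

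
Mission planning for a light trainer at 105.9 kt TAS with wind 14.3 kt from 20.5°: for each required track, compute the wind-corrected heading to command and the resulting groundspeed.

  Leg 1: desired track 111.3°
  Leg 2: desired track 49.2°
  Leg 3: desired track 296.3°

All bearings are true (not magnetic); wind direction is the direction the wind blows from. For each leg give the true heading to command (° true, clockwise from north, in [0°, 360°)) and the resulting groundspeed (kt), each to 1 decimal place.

Leg 1: heading=103.5°, groundspeed=105.1 kt
Leg 2: heading=45.5°, groundspeed=93.1 kt
Leg 3: heading=304.0°, groundspeed=103.5 kt

Leg 1: desired track 111.3°; wind correction -7.8° → command heading 103.5°, groundspeed 105.1 kt
Leg 2: desired track 49.2°; wind correction -3.7° → command heading 45.5°, groundspeed 93.1 kt
Leg 3: desired track 296.3°; wind correction +7.7° → command heading 304.0°, groundspeed 103.5 kt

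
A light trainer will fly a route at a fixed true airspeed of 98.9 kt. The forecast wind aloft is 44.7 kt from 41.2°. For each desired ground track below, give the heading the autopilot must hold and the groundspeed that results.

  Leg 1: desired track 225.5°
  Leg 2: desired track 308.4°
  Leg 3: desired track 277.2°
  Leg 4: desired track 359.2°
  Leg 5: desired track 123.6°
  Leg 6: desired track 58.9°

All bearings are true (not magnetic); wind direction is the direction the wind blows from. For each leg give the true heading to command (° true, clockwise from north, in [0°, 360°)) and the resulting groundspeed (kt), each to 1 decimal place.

Leg 1: desired track 225.5°; wind correction +1.9° → command heading 227.4°, groundspeed 143.4 kt
Leg 2: desired track 308.4°; wind correction +26.8° → command heading 335.2°, groundspeed 90.4 kt
Leg 3: desired track 277.2°; wind correction +22.0° → command heading 299.2°, groundspeed 116.7 kt
Leg 4: desired track 359.2°; wind correction +17.6° → command heading 16.8°, groundspeed 61.1 kt
Leg 5: desired track 123.6°; wind correction -26.6° → command heading 97.0°, groundspeed 82.5 kt
Leg 6: desired track 58.9°; wind correction -7.9° → command heading 51.0°, groundspeed 55.4 kt

Leg 1: heading=227.4°, groundspeed=143.4 kt
Leg 2: heading=335.2°, groundspeed=90.4 kt
Leg 3: heading=299.2°, groundspeed=116.7 kt
Leg 4: heading=16.8°, groundspeed=61.1 kt
Leg 5: heading=97.0°, groundspeed=82.5 kt
Leg 6: heading=51.0°, groundspeed=55.4 kt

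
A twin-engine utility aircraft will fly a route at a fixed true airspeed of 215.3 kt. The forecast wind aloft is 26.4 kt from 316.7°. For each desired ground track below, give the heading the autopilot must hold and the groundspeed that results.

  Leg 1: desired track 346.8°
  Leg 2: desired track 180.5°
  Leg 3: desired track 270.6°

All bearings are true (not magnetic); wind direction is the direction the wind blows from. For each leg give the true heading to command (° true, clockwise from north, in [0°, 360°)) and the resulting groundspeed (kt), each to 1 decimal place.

Leg 1: heading=343.3°, groundspeed=192.1 kt
Leg 2: heading=185.4°, groundspeed=233.6 kt
Leg 3: heading=275.7°, groundspeed=196.2 kt

Leg 1: desired track 346.8°; wind correction -3.5° → command heading 343.3°, groundspeed 192.1 kt
Leg 2: desired track 180.5°; wind correction +4.9° → command heading 185.4°, groundspeed 233.6 kt
Leg 3: desired track 270.6°; wind correction +5.1° → command heading 275.7°, groundspeed 196.2 kt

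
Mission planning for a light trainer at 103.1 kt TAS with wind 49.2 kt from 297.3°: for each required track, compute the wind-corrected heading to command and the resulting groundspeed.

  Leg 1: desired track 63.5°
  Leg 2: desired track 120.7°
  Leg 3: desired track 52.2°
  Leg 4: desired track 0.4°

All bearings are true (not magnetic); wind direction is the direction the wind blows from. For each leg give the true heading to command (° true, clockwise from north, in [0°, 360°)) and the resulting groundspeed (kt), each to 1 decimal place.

Leg 1: desired track 63.5°; wind correction -22.6° → command heading 40.9°, groundspeed 124.2 kt
Leg 2: desired track 120.7°; wind correction +1.6° → command heading 122.3°, groundspeed 152.2 kt
Leg 3: desired track 52.2°; wind correction -25.6° → command heading 26.6°, groundspeed 113.7 kt
Leg 4: desired track 0.4°; wind correction -25.2° → command heading 335.2°, groundspeed 71.0 kt

Leg 1: heading=40.9°, groundspeed=124.2 kt
Leg 2: heading=122.3°, groundspeed=152.2 kt
Leg 3: heading=26.6°, groundspeed=113.7 kt
Leg 4: heading=335.2°, groundspeed=71.0 kt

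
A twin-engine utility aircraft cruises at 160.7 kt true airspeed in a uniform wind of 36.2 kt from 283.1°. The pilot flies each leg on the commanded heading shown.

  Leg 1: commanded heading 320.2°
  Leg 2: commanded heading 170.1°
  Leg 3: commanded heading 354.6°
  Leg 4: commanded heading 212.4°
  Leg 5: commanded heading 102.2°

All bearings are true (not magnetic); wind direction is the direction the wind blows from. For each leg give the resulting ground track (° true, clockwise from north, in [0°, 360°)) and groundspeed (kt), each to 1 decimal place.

Leg 1: heading 320.2°; drift +9.4° → track 329.6°, groundspeed 133.6 kt
Leg 2: heading 170.1°; drift -10.8° → track 159.3°, groundspeed 178.0 kt
Leg 3: heading 354.6°; drift +13.0° → track 7.6°, groundspeed 153.1 kt
Leg 4: heading 212.4°; drift -12.9° → track 199.5°, groundspeed 152.6 kt
Leg 5: heading 102.2°; drift +0.2° → track 102.4°, groundspeed 196.9 kt

Leg 1: track=329.6°, groundspeed=133.6 kt
Leg 2: track=159.3°, groundspeed=178.0 kt
Leg 3: track=7.6°, groundspeed=153.1 kt
Leg 4: track=199.5°, groundspeed=152.6 kt
Leg 5: track=102.4°, groundspeed=196.9 kt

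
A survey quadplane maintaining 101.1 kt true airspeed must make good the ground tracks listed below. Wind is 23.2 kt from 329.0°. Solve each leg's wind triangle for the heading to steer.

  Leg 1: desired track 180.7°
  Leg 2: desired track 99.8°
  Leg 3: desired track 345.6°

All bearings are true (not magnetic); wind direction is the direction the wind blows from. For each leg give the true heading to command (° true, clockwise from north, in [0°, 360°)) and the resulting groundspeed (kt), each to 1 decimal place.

Leg 1: heading=187.6°, groundspeed=120.1 kt
Leg 2: heading=89.8°, groundspeed=114.7 kt
Leg 3: heading=341.8°, groundspeed=78.6 kt

Leg 1: desired track 180.7°; wind correction +6.9° → command heading 187.6°, groundspeed 120.1 kt
Leg 2: desired track 99.8°; wind correction -10.0° → command heading 89.8°, groundspeed 114.7 kt
Leg 3: desired track 345.6°; wind correction -3.8° → command heading 341.8°, groundspeed 78.6 kt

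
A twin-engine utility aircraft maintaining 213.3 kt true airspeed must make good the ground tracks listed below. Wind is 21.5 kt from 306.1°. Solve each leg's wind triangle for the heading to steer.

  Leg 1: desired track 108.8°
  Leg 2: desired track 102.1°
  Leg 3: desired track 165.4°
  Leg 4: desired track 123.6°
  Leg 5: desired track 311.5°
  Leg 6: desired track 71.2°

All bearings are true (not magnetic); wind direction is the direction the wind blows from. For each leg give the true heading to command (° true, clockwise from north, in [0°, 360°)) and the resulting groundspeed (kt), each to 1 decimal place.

Leg 1: heading=107.1°, groundspeed=233.7 kt
Leg 2: heading=99.8°, groundspeed=232.8 kt
Leg 3: heading=169.1°, groundspeed=229.5 kt
Leg 4: heading=123.3°, groundspeed=234.8 kt
Leg 5: heading=311.0°, groundspeed=191.9 kt
Leg 6: heading=66.5°, groundspeed=224.9 kt

Leg 1: desired track 108.8°; wind correction -1.7° → command heading 107.1°, groundspeed 233.7 kt
Leg 2: desired track 102.1°; wind correction -2.3° → command heading 99.8°, groundspeed 232.8 kt
Leg 3: desired track 165.4°; wind correction +3.7° → command heading 169.1°, groundspeed 229.5 kt
Leg 4: desired track 123.6°; wind correction -0.3° → command heading 123.3°, groundspeed 234.8 kt
Leg 5: desired track 311.5°; wind correction -0.5° → command heading 311.0°, groundspeed 191.9 kt
Leg 6: desired track 71.2°; wind correction -4.7° → command heading 66.5°, groundspeed 224.9 kt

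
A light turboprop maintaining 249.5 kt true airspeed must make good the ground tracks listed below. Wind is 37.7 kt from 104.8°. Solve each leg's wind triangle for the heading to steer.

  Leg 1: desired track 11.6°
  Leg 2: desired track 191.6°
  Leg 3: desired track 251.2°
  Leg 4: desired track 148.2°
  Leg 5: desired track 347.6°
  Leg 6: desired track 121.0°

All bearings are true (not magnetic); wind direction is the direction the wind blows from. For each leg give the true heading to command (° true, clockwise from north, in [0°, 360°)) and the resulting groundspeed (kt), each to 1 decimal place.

Leg 1: heading=20.3°, groundspeed=248.7 kt
Leg 2: heading=182.9°, groundspeed=244.5 kt
Leg 3: heading=246.4°, groundspeed=280.0 kt
Leg 4: heading=142.2°, groundspeed=220.8 kt
Leg 5: heading=355.3°, groundspeed=264.5 kt
Leg 6: heading=118.6°, groundspeed=213.1 kt

Leg 1: desired track 11.6°; wind correction +8.7° → command heading 20.3°, groundspeed 248.7 kt
Leg 2: desired track 191.6°; wind correction -8.7° → command heading 182.9°, groundspeed 244.5 kt
Leg 3: desired track 251.2°; wind correction -4.8° → command heading 246.4°, groundspeed 280.0 kt
Leg 4: desired track 148.2°; wind correction -6.0° → command heading 142.2°, groundspeed 220.8 kt
Leg 5: desired track 347.6°; wind correction +7.7° → command heading 355.3°, groundspeed 264.5 kt
Leg 6: desired track 121.0°; wind correction -2.4° → command heading 118.6°, groundspeed 213.1 kt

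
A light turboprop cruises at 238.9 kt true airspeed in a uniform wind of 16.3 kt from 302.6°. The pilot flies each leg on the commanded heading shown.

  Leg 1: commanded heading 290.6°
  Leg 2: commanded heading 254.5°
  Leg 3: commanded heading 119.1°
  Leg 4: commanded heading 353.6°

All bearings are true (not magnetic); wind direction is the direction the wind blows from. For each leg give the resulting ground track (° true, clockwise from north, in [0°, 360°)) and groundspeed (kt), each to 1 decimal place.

Leg 1: track=289.7°, groundspeed=223.0 kt
Leg 2: track=251.5°, groundspeed=228.3 kt
Leg 3: track=119.3°, groundspeed=255.2 kt
Leg 4: track=356.8°, groundspeed=229.0 kt

Leg 1: heading 290.6°; drift -0.9° → track 289.7°, groundspeed 223.0 kt
Leg 2: heading 254.5°; drift -3.0° → track 251.5°, groundspeed 228.3 kt
Leg 3: heading 119.1°; drift +0.2° → track 119.3°, groundspeed 255.2 kt
Leg 4: heading 353.6°; drift +3.2° → track 356.8°, groundspeed 229.0 kt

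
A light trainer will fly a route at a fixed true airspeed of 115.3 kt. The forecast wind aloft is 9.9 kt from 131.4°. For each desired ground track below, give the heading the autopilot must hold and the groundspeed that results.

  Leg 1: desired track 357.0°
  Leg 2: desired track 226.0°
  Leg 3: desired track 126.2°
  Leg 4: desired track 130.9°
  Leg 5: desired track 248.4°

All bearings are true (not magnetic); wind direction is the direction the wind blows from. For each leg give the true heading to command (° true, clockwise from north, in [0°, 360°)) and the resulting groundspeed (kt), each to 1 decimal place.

Leg 1: desired track 357.0°; wind correction +3.5° → command heading 0.5°, groundspeed 122.0 kt
Leg 2: desired track 226.0°; wind correction -4.9° → command heading 221.1°, groundspeed 115.7 kt
Leg 3: desired track 126.2°; wind correction +0.4° → command heading 126.6°, groundspeed 105.4 kt
Leg 4: desired track 130.9°; wind correction +0.0° → command heading 130.9°, groundspeed 105.4 kt
Leg 5: desired track 248.4°; wind correction -4.4° → command heading 244.0°, groundspeed 119.5 kt

Leg 1: heading=0.5°, groundspeed=122.0 kt
Leg 2: heading=221.1°, groundspeed=115.7 kt
Leg 3: heading=126.6°, groundspeed=105.4 kt
Leg 4: heading=130.9°, groundspeed=105.4 kt
Leg 5: heading=244.0°, groundspeed=119.5 kt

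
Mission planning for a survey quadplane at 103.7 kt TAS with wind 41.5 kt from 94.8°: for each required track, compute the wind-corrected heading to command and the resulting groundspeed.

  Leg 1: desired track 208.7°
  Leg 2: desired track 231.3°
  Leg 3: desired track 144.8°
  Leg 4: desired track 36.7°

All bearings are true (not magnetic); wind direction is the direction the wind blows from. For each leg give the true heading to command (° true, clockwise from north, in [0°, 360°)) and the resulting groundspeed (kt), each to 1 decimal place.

Leg 1: desired track 208.7°; wind correction -21.5° → command heading 187.2°, groundspeed 113.3 kt
Leg 2: desired track 231.3°; wind correction -16.0° → command heading 215.3°, groundspeed 129.8 kt
Leg 3: desired track 144.8°; wind correction -17.9° → command heading 126.9°, groundspeed 72.0 kt
Leg 4: desired track 36.7°; wind correction +19.9° → command heading 56.6°, groundspeed 75.6 kt

Leg 1: heading=187.2°, groundspeed=113.3 kt
Leg 2: heading=215.3°, groundspeed=129.8 kt
Leg 3: heading=126.9°, groundspeed=72.0 kt
Leg 4: heading=56.6°, groundspeed=75.6 kt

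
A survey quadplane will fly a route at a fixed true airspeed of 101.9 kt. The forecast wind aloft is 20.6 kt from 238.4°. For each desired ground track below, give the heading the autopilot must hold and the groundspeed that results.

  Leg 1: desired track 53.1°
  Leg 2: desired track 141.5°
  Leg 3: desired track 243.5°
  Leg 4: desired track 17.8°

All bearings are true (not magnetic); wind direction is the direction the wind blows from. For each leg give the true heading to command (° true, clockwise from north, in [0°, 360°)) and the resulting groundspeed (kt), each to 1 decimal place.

Leg 1: desired track 53.1°; wind correction -1.1° → command heading 52.0°, groundspeed 122.4 kt
Leg 2: desired track 141.5°; wind correction +11.6° → command heading 153.1°, groundspeed 102.3 kt
Leg 3: desired track 243.5°; wind correction -1.0° → command heading 242.5°, groundspeed 81.4 kt
Leg 4: desired track 17.8°; wind correction -7.6° → command heading 10.2°, groundspeed 116.7 kt

Leg 1: heading=52.0°, groundspeed=122.4 kt
Leg 2: heading=153.1°, groundspeed=102.3 kt
Leg 3: heading=242.5°, groundspeed=81.4 kt
Leg 4: heading=10.2°, groundspeed=116.7 kt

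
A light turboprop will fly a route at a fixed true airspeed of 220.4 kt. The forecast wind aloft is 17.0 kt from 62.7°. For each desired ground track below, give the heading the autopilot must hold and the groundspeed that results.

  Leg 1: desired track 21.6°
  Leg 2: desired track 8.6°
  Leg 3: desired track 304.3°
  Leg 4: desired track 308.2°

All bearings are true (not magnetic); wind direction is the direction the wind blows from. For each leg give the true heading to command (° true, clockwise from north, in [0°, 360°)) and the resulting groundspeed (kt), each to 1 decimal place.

Leg 1: desired track 21.6°; wind correction +2.9° → command heading 24.5°, groundspeed 207.3 kt
Leg 2: desired track 8.6°; wind correction +3.6° → command heading 12.2°, groundspeed 210.0 kt
Leg 3: desired track 304.3°; wind correction +3.9° → command heading 308.2°, groundspeed 228.0 kt
Leg 4: desired track 308.2°; wind correction +4.0° → command heading 312.2°, groundspeed 226.9 kt

Leg 1: heading=24.5°, groundspeed=207.3 kt
Leg 2: heading=12.2°, groundspeed=210.0 kt
Leg 3: heading=308.2°, groundspeed=228.0 kt
Leg 4: heading=312.2°, groundspeed=226.9 kt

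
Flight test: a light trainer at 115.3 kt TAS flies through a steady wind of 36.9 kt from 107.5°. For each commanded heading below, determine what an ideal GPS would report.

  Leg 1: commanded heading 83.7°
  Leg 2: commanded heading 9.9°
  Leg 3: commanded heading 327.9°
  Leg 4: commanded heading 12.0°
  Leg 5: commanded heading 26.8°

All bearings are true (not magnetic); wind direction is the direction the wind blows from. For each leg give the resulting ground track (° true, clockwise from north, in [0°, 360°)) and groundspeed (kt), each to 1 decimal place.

Leg 1: track=73.4°, groundspeed=82.9 kt
Leg 2: track=353.0°, groundspeed=125.6 kt
Leg 3: track=318.4°, groundspeed=145.4 kt
Leg 4: track=354.8°, groundspeed=124.4 kt
Leg 5: track=8.4°, groundspeed=115.2 kt

Leg 1: heading 83.7°; drift -10.3° → track 73.4°, groundspeed 82.9 kt
Leg 2: heading 9.9°; drift -16.9° → track 353.0°, groundspeed 125.6 kt
Leg 3: heading 327.9°; drift -9.5° → track 318.4°, groundspeed 145.4 kt
Leg 4: heading 12.0°; drift -17.2° → track 354.8°, groundspeed 124.4 kt
Leg 5: heading 26.8°; drift -18.4° → track 8.4°, groundspeed 115.2 kt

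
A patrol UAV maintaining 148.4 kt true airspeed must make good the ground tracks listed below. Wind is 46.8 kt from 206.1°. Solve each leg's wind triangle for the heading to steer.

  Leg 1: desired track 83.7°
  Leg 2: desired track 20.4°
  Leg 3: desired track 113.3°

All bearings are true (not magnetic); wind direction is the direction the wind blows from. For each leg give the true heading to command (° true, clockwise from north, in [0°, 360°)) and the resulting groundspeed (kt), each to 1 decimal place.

Leg 1: heading=99.1°, groundspeed=168.1 kt
Leg 2: heading=18.6°, groundspeed=194.9 kt
Leg 3: heading=131.7°, groundspeed=143.1 kt

Leg 1: desired track 83.7°; wind correction +15.4° → command heading 99.1°, groundspeed 168.1 kt
Leg 2: desired track 20.4°; wind correction -1.8° → command heading 18.6°, groundspeed 194.9 kt
Leg 3: desired track 113.3°; wind correction +18.4° → command heading 131.7°, groundspeed 143.1 kt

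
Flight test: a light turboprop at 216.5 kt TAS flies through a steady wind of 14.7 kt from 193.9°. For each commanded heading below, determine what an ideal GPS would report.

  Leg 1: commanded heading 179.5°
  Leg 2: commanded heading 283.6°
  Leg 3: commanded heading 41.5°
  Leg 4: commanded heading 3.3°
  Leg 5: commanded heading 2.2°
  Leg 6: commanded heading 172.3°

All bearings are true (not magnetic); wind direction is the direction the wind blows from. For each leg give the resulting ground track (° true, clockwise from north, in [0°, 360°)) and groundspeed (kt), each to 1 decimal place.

Leg 1: track=178.5°, groundspeed=202.3 kt
Leg 2: track=287.5°, groundspeed=216.9 kt
Leg 3: track=39.8°, groundspeed=229.6 kt
Leg 4: track=4.0°, groundspeed=231.0 kt
Leg 5: track=2.9°, groundspeed=230.9 kt
Leg 6: track=170.8°, groundspeed=202.9 kt

Leg 1: heading 179.5°; drift -1.0° → track 178.5°, groundspeed 202.3 kt
Leg 2: heading 283.6°; drift +3.9° → track 287.5°, groundspeed 216.9 kt
Leg 3: heading 41.5°; drift -1.7° → track 39.8°, groundspeed 229.6 kt
Leg 4: heading 3.3°; drift +0.7° → track 4.0°, groundspeed 231.0 kt
Leg 5: heading 2.2°; drift +0.7° → track 2.9°, groundspeed 230.9 kt
Leg 6: heading 172.3°; drift -1.5° → track 170.8°, groundspeed 202.9 kt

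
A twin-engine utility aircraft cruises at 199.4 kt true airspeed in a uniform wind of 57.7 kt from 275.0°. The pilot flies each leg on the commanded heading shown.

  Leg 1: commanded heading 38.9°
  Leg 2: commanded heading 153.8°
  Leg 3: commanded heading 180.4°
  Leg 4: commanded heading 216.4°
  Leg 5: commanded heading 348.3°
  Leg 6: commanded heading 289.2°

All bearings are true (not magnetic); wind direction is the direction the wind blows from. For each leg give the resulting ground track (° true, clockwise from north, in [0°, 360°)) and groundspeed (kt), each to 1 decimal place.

Leg 1: track=50.6°, groundspeed=236.5 kt
Leg 2: track=141.7°, groundspeed=234.5 kt
Leg 3: track=164.7°, groundspeed=212.0 kt
Leg 4: track=200.2°, groundspeed=176.4 kt
Leg 5: track=5.1°, groundspeed=191.0 kt
Leg 6: track=294.8°, groundspeed=144.2 kt

Leg 1: heading 38.9°; drift +11.7° → track 50.6°, groundspeed 236.5 kt
Leg 2: heading 153.8°; drift -12.1° → track 141.7°, groundspeed 234.5 kt
Leg 3: heading 180.4°; drift -15.7° → track 164.7°, groundspeed 212.0 kt
Leg 4: heading 216.4°; drift -16.2° → track 200.2°, groundspeed 176.4 kt
Leg 5: heading 348.3°; drift +16.8° → track 5.1°, groundspeed 191.0 kt
Leg 6: heading 289.2°; drift +5.6° → track 294.8°, groundspeed 144.2 kt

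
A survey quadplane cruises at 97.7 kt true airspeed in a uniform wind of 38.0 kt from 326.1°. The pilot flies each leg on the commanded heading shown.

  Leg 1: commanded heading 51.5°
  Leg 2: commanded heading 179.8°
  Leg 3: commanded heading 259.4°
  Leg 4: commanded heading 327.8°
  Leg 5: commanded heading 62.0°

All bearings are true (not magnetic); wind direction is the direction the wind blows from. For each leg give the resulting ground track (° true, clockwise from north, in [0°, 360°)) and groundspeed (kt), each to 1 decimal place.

Leg 1: heading 51.5°; drift +21.8° → track 73.3°, groundspeed 101.9 kt
Leg 2: heading 179.8°; drift -9.3° → track 170.5°, groundspeed 131.0 kt
Leg 3: heading 259.4°; drift -22.9° → track 236.5°, groundspeed 89.7 kt
Leg 4: heading 327.8°; drift +1.1° → track 328.9°, groundspeed 59.7 kt
Leg 5: heading 62.0°; drift +20.4° → track 82.4°, groundspeed 108.4 kt

Leg 1: track=73.3°, groundspeed=101.9 kt
Leg 2: track=170.5°, groundspeed=131.0 kt
Leg 3: track=236.5°, groundspeed=89.7 kt
Leg 4: track=328.9°, groundspeed=59.7 kt
Leg 5: track=82.4°, groundspeed=108.4 kt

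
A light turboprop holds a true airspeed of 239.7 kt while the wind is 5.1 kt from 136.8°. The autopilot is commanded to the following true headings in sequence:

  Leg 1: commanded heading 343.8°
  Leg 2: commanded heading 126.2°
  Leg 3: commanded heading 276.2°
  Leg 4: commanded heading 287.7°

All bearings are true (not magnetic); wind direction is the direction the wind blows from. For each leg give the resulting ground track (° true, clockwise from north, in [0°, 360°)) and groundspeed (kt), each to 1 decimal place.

Leg 1: heading 343.8°; drift -0.5° → track 343.3°, groundspeed 244.3 kt
Leg 2: heading 126.2°; drift -0.2° → track 126.0°, groundspeed 234.7 kt
Leg 3: heading 276.2°; drift +0.8° → track 277.0°, groundspeed 243.6 kt
Leg 4: heading 287.7°; drift +0.6° → track 288.3°, groundspeed 244.2 kt

Leg 1: track=343.3°, groundspeed=244.3 kt
Leg 2: track=126.0°, groundspeed=234.7 kt
Leg 3: track=277.0°, groundspeed=243.6 kt
Leg 4: track=288.3°, groundspeed=244.2 kt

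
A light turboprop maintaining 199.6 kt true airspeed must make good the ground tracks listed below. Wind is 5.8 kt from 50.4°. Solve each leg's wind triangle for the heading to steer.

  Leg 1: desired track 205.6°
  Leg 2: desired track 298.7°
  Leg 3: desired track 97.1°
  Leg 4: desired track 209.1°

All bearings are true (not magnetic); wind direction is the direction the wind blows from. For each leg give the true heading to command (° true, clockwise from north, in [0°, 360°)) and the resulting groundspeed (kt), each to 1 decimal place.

Leg 1: heading=204.9°, groundspeed=204.9 kt
Leg 2: heading=300.2°, groundspeed=201.7 kt
Leg 3: heading=95.9°, groundspeed=195.6 kt
Leg 4: heading=208.5°, groundspeed=205.0 kt

Leg 1: desired track 205.6°; wind correction -0.7° → command heading 204.9°, groundspeed 204.9 kt
Leg 2: desired track 298.7°; wind correction +1.5° → command heading 300.2°, groundspeed 201.7 kt
Leg 3: desired track 97.1°; wind correction -1.2° → command heading 95.9°, groundspeed 195.6 kt
Leg 4: desired track 209.1°; wind correction -0.6° → command heading 208.5°, groundspeed 205.0 kt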